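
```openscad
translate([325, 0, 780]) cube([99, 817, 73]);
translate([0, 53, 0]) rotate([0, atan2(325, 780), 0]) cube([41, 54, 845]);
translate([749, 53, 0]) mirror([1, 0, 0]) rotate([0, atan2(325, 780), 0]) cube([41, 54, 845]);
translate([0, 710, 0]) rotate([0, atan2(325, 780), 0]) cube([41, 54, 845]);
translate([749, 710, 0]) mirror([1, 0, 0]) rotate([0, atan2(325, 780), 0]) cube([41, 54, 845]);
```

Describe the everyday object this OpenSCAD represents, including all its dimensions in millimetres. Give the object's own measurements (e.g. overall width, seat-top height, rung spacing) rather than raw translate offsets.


A sawhorse. A 99×817×73 mm beam (x, y, z) sits on two A-frame leg pairs. Each pair is two raked legs of 41×54 mm section (54 mm along y) splaying symmetrically in x. Each leg rises 780 mm vertically over 325 mm of horizontal reach and is 845 mm long along its own axis. Every leg's outer bottom edge rests on the floor and its outer top edge meets a bottom edge of the beam — the left legs (tilting toward +x) meet the beam's −x bottom edge, the right legs (their mirror images, tilting toward −x) meet its +x bottom edge — so the leg tops tuck under the beam, the beam's underside is 780 mm above the floor, and the feet are 749 mm apart outside-to-outside with the beam centred between them. The two leg pairs are set in 53 mm from either end of the beam.


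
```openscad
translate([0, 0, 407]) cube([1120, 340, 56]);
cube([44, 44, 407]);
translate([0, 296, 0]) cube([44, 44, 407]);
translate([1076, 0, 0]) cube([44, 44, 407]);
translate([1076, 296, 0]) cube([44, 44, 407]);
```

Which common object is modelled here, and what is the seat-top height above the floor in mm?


A bench. The seat-top height is 463 mm.

A long slab on four corner posts — a bench. The slab sits at z = 407 with thickness 56, so the top is 407 + 56 = 463 mm.


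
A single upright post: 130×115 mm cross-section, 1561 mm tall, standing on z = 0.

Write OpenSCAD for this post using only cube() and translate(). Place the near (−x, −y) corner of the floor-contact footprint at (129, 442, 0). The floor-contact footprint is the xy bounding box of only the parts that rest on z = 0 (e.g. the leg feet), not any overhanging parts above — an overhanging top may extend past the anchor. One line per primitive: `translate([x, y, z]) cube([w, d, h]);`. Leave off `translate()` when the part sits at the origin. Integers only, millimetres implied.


translate([129, 442, 0]) cube([130, 115, 1561]);


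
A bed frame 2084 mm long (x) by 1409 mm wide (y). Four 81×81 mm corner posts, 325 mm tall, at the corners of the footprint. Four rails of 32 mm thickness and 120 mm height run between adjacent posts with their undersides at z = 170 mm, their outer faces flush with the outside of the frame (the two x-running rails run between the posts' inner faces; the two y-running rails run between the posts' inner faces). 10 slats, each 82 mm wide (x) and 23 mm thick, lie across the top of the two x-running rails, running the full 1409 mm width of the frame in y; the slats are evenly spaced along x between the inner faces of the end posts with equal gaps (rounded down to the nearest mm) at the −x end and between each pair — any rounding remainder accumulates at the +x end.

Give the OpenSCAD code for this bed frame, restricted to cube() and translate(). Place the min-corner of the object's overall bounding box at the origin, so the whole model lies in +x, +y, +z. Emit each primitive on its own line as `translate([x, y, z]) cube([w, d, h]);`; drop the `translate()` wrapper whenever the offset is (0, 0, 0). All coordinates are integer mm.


cube([81, 81, 325]);
translate([0, 1328, 0]) cube([81, 81, 325]);
translate([2003, 0, 0]) cube([81, 81, 325]);
translate([2003, 1328, 0]) cube([81, 81, 325]);
translate([81, 0, 170]) cube([1922, 32, 120]);
translate([81, 1377, 170]) cube([1922, 32, 120]);
translate([0, 81, 170]) cube([32, 1247, 120]);
translate([2052, 81, 170]) cube([32, 1247, 120]);
translate([181, 0, 290]) cube([82, 1409, 23]);
translate([363, 0, 290]) cube([82, 1409, 23]);
translate([545, 0, 290]) cube([82, 1409, 23]);
translate([727, 0, 290]) cube([82, 1409, 23]);
translate([909, 0, 290]) cube([82, 1409, 23]);
translate([1091, 0, 290]) cube([82, 1409, 23]);
translate([1273, 0, 290]) cube([82, 1409, 23]);
translate([1455, 0, 290]) cube([82, 1409, 23]);
translate([1637, 0, 290]) cube([82, 1409, 23]);
translate([1819, 0, 290]) cube([82, 1409, 23]);


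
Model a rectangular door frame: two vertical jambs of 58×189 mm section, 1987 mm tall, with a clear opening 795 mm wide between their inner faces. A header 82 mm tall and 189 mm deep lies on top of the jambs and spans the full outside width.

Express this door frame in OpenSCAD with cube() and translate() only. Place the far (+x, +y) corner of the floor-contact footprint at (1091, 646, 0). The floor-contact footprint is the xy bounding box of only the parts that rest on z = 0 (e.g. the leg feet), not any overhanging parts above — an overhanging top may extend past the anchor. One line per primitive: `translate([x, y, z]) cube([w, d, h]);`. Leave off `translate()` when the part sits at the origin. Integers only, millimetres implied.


translate([180, 457, 0]) cube([58, 189, 1987]);
translate([1033, 457, 0]) cube([58, 189, 1987]);
translate([180, 457, 1987]) cube([911, 189, 82]);


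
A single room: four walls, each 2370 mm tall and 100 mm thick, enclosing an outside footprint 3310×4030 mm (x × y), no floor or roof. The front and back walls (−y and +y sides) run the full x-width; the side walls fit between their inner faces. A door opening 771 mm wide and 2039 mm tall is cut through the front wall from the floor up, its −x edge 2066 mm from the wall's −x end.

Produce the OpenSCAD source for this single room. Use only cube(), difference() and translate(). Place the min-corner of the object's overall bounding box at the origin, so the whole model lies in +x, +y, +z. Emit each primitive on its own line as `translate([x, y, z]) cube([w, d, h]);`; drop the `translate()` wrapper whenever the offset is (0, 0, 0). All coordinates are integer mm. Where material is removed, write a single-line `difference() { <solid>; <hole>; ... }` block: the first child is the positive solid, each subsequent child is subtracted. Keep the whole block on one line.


difference() { cube([3310, 100, 2370]); translate([2066, 0, 0]) cube([771, 100, 2039]); }
translate([0, 3930, 0]) cube([3310, 100, 2370]);
translate([0, 100, 0]) cube([100, 3830, 2370]);
translate([3210, 100, 0]) cube([100, 3830, 2370]);


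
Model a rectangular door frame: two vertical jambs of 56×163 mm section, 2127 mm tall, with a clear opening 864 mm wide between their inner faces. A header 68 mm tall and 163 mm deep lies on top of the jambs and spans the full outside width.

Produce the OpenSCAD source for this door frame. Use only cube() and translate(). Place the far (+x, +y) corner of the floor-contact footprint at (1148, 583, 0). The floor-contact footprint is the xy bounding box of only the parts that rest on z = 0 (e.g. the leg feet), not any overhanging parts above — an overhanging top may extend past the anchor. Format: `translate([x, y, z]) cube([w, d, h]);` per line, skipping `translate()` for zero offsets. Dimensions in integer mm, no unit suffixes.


translate([172, 420, 0]) cube([56, 163, 2127]);
translate([1092, 420, 0]) cube([56, 163, 2127]);
translate([172, 420, 2127]) cube([976, 163, 68]);


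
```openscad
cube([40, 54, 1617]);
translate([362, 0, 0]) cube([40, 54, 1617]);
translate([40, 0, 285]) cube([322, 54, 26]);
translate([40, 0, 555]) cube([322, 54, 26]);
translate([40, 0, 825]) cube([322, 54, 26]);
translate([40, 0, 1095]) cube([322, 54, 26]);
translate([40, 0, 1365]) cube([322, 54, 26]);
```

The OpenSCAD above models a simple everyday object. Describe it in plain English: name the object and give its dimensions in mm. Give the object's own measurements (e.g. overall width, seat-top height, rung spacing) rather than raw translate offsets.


A straight ladder. Two 40×54 mm vertical rails, 1617 mm tall, stand 402 mm apart (outside-to-outside) with their front faces coplanar on the −y side. 5 rungs, each 54 mm deep and 26 mm tall, span between the inner faces of the rails, front faces flush with the rails. The lowest rung's underside is at z = 285 mm and rungs are spaced 270 mm apart (underside to underside).


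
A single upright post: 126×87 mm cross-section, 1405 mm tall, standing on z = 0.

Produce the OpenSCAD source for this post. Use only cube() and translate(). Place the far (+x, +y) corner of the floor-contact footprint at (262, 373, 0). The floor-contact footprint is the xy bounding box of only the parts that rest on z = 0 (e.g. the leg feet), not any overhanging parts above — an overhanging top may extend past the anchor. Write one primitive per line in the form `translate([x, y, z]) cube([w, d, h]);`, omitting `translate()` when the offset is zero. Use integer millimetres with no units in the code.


translate([136, 286, 0]) cube([126, 87, 1405]);


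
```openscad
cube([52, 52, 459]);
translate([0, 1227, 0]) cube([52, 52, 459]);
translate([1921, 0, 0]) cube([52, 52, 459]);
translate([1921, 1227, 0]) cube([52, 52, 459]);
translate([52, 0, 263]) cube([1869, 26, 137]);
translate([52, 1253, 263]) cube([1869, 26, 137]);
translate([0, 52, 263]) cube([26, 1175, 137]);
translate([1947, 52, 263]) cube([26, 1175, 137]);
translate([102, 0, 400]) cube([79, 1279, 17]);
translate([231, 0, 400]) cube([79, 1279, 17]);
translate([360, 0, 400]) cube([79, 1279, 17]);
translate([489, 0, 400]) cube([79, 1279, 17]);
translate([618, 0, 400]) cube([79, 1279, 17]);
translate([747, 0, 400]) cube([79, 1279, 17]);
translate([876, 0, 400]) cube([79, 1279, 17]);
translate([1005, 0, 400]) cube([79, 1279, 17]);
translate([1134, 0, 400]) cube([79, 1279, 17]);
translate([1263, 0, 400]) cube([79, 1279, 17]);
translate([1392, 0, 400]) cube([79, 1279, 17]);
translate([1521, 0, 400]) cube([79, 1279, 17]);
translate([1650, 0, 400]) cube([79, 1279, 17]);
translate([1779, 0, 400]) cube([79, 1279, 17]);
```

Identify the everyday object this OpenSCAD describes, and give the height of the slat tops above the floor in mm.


A bed frame. The slat-top height is 417 mm.

Four posts, four rails, and a row of slats — a bed frame. Slats sit on the rails at z = 263 + 137 = 400; with slat thickness 17, the top is 417 mm.


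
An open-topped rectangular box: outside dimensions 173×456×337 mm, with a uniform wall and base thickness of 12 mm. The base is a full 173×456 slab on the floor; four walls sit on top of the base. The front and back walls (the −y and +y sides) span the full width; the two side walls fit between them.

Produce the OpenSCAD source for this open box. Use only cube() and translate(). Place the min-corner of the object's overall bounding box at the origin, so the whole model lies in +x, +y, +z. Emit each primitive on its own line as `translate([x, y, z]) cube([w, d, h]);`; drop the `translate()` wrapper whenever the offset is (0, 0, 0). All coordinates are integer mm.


cube([173, 456, 12]);
translate([0, 0, 12]) cube([173, 12, 325]);
translate([0, 444, 12]) cube([173, 12, 325]);
translate([0, 12, 12]) cube([12, 432, 325]);
translate([161, 12, 12]) cube([12, 432, 325]);


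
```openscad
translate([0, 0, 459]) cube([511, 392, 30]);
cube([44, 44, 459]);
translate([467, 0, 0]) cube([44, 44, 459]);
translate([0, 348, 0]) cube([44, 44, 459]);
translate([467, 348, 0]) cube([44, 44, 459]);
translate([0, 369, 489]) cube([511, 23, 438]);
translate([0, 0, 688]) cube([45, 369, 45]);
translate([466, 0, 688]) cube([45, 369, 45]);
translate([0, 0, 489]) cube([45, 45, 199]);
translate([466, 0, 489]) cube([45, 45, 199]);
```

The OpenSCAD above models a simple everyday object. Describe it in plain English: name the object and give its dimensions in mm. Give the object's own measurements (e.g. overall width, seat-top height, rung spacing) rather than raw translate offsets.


A chair. The seat is a 511×392×30 mm slab with its top at z = 489 mm, on four 44×44 mm corner legs (flush with the seat edges, standing on z = 0). A flat backrest 23 mm thick, 438 mm tall, spans the full seat width and rises from the seat top along its +y edge, rear face flush with the rear of the seat. Two armrests of 45×45 mm section run along each side from the seat's front edge to the front of the backrest, top faces 244 mm above the seat top and outer faces flush with the seat's x-edges; a 45×45 mm post under the front of each armrest stands on the seat at the front corner.


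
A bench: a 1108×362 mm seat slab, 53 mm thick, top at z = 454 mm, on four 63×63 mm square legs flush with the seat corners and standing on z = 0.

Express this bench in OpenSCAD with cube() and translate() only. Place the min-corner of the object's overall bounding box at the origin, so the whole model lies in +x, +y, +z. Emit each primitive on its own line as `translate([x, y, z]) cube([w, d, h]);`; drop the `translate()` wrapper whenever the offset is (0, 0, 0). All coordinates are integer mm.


// leg_h = 454 − 53 = 401
translate([0, 0, 401]) cube([1108, 362, 53]);
cube([63, 63, 401]);
translate([0, 299, 0]) cube([63, 63, 401]);
translate([1045, 0, 0]) cube([63, 63, 401]);
translate([1045, 299, 0]) cube([63, 63, 401]);


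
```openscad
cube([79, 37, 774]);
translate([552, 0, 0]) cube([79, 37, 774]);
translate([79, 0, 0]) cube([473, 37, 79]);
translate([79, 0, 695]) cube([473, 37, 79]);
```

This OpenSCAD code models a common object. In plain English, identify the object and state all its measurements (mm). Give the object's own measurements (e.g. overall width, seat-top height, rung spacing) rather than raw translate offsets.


A rectangular picture frame lying in the x–z plane (depth along y). The opening is 473 mm wide (x) by 616 mm tall (z), surrounded by a border 79 mm wide on all four sides. The frame is 37 mm deep and is made of two full-height vertical stiles with two horizontal rails fitted between them.


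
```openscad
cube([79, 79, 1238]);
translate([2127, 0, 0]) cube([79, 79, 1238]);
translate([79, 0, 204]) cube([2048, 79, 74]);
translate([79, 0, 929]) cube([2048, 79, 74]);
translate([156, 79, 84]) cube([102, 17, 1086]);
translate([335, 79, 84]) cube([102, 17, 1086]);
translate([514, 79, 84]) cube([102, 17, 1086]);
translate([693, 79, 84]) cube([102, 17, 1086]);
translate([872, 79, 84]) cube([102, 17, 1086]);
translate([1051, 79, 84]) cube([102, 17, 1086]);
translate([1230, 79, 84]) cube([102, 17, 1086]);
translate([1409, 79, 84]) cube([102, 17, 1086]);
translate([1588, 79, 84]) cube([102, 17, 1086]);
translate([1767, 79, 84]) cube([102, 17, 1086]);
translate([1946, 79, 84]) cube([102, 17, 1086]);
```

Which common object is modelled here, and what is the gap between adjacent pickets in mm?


A fence section. The picket gap is 77 mm.

Two posts, two rails, 11 pickets — a fence section. Span 2048 mm holds 11 pickets of 102 mm with 12 equal gaps: ⌊(2048 − 11·102) / 12⌋ = 77 mm.


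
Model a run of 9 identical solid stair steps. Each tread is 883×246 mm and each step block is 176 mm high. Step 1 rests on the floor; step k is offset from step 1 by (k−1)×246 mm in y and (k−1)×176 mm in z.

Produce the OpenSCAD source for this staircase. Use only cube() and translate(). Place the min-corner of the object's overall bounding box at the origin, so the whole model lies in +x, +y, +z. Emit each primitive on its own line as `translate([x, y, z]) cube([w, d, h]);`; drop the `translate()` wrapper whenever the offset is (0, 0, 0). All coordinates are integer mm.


cube([883, 246, 176]);
translate([0, 246, 176]) cube([883, 246, 176]);
translate([0, 492, 352]) cube([883, 246, 176]);
translate([0, 738, 528]) cube([883, 246, 176]);
translate([0, 984, 704]) cube([883, 246, 176]);
translate([0, 1230, 880]) cube([883, 246, 176]);
translate([0, 1476, 1056]) cube([883, 246, 176]);
translate([0, 1722, 1232]) cube([883, 246, 176]);
translate([0, 1968, 1408]) cube([883, 246, 176]);


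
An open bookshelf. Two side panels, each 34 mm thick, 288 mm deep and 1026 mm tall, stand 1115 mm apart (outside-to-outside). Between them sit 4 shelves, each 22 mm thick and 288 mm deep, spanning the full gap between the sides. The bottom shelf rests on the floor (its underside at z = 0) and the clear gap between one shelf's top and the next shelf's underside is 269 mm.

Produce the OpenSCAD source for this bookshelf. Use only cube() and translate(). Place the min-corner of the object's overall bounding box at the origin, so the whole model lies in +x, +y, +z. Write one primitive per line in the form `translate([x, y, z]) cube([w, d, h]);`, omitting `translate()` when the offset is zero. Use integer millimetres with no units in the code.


cube([34, 288, 1026]);
translate([1081, 0, 0]) cube([34, 288, 1026]);
translate([34, 0, 0]) cube([1047, 288, 22]);
translate([34, 0, 291]) cube([1047, 288, 22]);
translate([34, 0, 582]) cube([1047, 288, 22]);
translate([34, 0, 873]) cube([1047, 288, 22]);


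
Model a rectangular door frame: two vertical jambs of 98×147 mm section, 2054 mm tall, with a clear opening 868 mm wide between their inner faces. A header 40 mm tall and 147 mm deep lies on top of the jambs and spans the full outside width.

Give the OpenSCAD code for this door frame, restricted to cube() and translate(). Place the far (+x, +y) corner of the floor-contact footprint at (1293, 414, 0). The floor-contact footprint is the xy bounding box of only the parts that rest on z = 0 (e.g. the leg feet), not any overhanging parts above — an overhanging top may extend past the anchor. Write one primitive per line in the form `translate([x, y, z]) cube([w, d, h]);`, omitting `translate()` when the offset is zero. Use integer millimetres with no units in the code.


translate([229, 267, 0]) cube([98, 147, 2054]);
translate([1195, 267, 0]) cube([98, 147, 2054]);
translate([229, 267, 2054]) cube([1064, 147, 40]);


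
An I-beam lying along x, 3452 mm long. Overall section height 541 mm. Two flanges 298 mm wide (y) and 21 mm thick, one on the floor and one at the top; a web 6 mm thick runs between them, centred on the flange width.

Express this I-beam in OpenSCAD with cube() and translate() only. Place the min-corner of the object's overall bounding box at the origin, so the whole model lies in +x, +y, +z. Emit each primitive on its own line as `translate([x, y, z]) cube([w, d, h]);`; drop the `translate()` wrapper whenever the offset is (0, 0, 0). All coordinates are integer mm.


cube([3452, 298, 21]);
translate([0, 146, 21]) cube([3452, 6, 499]);
translate([0, 0, 520]) cube([3452, 298, 21]);


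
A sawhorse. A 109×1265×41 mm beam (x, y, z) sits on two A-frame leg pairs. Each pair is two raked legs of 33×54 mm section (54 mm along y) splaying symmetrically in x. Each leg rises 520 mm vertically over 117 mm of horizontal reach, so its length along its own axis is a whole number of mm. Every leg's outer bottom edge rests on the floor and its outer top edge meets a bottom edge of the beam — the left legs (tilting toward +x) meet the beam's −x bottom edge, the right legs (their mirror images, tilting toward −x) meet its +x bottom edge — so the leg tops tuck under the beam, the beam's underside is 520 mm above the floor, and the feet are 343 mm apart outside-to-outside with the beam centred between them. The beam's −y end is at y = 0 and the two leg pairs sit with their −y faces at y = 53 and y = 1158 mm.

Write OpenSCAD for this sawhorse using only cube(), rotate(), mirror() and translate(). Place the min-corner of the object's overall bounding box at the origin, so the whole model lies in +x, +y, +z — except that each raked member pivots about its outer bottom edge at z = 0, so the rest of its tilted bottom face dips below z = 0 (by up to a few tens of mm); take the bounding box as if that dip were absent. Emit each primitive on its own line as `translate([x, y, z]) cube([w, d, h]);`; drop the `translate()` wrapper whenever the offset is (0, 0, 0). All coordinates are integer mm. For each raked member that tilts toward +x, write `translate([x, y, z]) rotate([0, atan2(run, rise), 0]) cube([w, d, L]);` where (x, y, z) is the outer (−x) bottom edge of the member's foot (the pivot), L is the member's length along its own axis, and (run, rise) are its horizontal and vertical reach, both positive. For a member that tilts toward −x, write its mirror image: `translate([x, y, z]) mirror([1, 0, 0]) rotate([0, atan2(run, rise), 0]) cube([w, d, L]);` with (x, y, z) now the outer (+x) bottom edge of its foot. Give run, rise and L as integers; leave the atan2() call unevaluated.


translate([117, 0, 520]) cube([109, 1265, 41]);
translate([0, 53, 0]) rotate([0, atan2(117, 520), 0]) cube([33, 54, 533]);
translate([343, 53, 0]) mirror([1, 0, 0]) rotate([0, atan2(117, 520), 0]) cube([33, 54, 533]);
translate([0, 1158, 0]) rotate([0, atan2(117, 520), 0]) cube([33, 54, 533]);
translate([343, 1158, 0]) mirror([1, 0, 0]) rotate([0, atan2(117, 520), 0]) cube([33, 54, 533]);


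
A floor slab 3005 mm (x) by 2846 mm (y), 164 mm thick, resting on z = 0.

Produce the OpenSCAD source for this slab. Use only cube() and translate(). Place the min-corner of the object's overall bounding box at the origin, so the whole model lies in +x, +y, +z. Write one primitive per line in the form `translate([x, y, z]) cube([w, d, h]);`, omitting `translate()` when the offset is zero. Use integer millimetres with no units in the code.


cube([3005, 2846, 164]);


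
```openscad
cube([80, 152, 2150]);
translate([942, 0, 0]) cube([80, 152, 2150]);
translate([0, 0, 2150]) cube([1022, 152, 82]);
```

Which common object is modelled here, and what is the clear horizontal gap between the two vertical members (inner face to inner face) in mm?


A door frame. The clear opening width is 862 mm.

Two 2150 mm tall posts with a header on top — a door frame. The left jamb is 80 mm wide at x = 0; the right jamb starts at x = 942. The clear opening is 942 − 80 = 862 mm.


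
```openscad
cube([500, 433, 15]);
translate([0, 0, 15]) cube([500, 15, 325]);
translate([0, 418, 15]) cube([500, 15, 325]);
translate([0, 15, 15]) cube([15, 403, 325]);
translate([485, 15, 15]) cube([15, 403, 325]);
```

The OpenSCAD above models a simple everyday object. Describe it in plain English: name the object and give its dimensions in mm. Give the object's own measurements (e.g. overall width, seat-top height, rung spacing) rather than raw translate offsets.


An open-topped rectangular box: outside dimensions 500×433×340 mm, with a uniform wall and base thickness of 15 mm. The base is a full 500×433 slab on the floor; four walls sit on top of the base. The front and back walls (the −y and +y sides) span the full width; the two side walls fit between them.


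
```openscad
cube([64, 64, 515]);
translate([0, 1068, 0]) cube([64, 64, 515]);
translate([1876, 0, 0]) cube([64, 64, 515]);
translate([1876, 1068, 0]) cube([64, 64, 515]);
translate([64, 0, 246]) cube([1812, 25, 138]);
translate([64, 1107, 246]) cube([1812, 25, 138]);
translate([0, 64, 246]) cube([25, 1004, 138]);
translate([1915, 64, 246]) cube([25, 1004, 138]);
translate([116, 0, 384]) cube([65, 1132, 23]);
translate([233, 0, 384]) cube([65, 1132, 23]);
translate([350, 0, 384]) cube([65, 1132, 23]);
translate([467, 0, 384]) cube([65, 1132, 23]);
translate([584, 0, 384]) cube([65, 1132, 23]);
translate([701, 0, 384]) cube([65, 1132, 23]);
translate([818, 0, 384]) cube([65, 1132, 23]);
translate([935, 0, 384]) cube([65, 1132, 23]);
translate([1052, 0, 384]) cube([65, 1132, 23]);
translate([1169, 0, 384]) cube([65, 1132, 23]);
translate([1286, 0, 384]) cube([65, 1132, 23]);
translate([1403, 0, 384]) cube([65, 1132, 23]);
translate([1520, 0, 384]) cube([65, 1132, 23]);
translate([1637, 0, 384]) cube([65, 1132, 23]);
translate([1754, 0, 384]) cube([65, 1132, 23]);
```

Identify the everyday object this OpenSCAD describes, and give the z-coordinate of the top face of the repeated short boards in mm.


A bed frame. The slat-top height is 407 mm.

Four posts, four rails, and a row of slats — a bed frame. Slats sit on the rails at z = 246 + 138 = 384; with slat thickness 23, the top is 407 mm.


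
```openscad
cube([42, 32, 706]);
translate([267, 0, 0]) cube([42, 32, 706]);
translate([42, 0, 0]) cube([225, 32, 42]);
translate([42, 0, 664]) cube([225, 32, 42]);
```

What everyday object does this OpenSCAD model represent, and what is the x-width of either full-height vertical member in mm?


A picture frame. The border width is 42 mm.

Four thin pieces enclosing a rectangular opening — a picture frame. The two full-height stiles are 706 mm tall; the top rail sits at z = 664 and is 42 mm tall, so the border above the opening is 706 − 664 = 42 mm, matching the stile x-width.


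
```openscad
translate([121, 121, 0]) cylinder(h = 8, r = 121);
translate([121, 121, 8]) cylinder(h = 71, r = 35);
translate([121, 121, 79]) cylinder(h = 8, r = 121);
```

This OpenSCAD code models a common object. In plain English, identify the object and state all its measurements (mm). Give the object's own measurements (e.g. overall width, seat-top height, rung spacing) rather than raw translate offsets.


A spool: two coaxial disc flanges of radius 121 mm and thickness 8 mm, joined by a core cylinder of radius 35 mm and height 71 mm. The lower flange rests on z = 0 and the three cylinders share a vertical axis.


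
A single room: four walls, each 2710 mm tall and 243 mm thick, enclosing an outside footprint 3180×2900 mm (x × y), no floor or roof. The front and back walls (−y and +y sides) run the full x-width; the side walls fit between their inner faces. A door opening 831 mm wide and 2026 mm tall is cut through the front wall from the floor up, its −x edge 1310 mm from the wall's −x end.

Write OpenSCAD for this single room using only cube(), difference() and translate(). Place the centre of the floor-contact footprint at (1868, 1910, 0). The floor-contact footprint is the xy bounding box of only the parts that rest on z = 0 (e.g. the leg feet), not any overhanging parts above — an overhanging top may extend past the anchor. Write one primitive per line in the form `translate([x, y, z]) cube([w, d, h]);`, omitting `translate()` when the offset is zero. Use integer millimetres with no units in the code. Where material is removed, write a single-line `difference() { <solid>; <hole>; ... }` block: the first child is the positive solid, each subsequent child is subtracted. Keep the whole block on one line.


difference() { translate([278, 460, 0]) cube([3180, 243, 2710]); translate([1588, 460, 0]) cube([831, 243, 2026]); }
translate([278, 3117, 0]) cube([3180, 243, 2710]);
translate([278, 703, 0]) cube([243, 2414, 2710]);
translate([3215, 703, 0]) cube([243, 2414, 2710]);


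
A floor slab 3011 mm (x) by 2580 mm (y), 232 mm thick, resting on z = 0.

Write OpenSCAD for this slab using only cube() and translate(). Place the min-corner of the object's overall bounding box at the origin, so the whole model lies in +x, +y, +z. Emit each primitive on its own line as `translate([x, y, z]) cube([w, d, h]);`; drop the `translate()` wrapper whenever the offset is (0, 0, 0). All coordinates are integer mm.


cube([3011, 2580, 232]);


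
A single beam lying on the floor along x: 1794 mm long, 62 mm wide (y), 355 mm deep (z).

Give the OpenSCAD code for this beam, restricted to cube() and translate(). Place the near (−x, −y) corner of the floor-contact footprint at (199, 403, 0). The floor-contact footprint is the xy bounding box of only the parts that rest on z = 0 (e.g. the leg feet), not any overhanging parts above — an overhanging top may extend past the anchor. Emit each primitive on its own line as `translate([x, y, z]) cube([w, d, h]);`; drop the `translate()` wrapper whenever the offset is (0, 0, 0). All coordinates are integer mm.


translate([199, 403, 0]) cube([1794, 62, 355]);


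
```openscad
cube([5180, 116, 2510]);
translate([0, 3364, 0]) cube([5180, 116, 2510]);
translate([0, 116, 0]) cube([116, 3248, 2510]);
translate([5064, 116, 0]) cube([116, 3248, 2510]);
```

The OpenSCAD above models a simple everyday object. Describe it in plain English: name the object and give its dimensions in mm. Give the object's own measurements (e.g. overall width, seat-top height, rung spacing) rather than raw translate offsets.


The wall frame of a small rectangular building: four walls, each 2510 mm tall and 116 mm thick, enclosing a footprint 5180 mm (x) by 3480 mm (y) outside-to-outside, with no floor or roof. The front and back walls (the −y and +y sides) span the full width; the two side walls fit between them.


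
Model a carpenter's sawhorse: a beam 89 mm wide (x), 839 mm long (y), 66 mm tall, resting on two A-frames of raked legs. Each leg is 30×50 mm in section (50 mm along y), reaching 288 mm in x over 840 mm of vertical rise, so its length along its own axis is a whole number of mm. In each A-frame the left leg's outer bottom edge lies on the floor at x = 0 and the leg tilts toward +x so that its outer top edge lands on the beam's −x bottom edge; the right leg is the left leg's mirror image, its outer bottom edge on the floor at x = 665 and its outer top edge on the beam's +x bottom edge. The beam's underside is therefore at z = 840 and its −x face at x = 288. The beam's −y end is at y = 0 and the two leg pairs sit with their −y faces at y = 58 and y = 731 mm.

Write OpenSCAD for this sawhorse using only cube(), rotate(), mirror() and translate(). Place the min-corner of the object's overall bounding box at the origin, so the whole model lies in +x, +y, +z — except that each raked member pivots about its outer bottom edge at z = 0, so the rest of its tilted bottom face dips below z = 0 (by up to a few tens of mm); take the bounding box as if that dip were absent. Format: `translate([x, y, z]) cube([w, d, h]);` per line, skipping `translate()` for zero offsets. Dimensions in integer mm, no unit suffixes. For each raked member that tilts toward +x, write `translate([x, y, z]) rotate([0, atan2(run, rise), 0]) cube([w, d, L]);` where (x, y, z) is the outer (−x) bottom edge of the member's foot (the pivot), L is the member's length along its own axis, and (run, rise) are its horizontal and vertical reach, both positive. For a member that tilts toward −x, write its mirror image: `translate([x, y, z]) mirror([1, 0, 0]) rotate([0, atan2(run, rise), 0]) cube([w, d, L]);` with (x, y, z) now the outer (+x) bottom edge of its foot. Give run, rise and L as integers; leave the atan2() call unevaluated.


translate([288, 0, 840]) cube([89, 839, 66]);
translate([0, 58, 0]) rotate([0, atan2(288, 840), 0]) cube([30, 50, 888]);
translate([665, 58, 0]) mirror([1, 0, 0]) rotate([0, atan2(288, 840), 0]) cube([30, 50, 888]);
translate([0, 731, 0]) rotate([0, atan2(288, 840), 0]) cube([30, 50, 888]);
translate([665, 731, 0]) mirror([1, 0, 0]) rotate([0, atan2(288, 840), 0]) cube([30, 50, 888]);


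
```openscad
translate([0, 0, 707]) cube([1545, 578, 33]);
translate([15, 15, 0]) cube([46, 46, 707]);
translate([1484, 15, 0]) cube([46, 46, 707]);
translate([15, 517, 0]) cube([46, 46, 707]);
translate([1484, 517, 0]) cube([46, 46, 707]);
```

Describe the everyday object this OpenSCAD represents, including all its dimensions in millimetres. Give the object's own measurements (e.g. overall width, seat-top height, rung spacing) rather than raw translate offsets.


A table: top 1545 mm (x) × 578 mm (y), 33 mm thick, upper face at z = 740 mm, on four 46×46 mm square legs, each inset 15 mm from the nearest pair of top edges from z = 0 to the bottom of the top.


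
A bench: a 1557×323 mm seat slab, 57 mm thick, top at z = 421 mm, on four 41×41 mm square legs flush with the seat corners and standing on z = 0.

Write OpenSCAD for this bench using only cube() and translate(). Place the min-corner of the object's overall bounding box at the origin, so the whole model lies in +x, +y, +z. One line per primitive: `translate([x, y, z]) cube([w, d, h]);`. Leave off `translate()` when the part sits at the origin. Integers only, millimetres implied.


// leg_h = 421 − 57 = 364
translate([0, 0, 364]) cube([1557, 323, 57]);
cube([41, 41, 364]);
translate([0, 282, 0]) cube([41, 41, 364]);
translate([1516, 0, 0]) cube([41, 41, 364]);
translate([1516, 282, 0]) cube([41, 41, 364]);


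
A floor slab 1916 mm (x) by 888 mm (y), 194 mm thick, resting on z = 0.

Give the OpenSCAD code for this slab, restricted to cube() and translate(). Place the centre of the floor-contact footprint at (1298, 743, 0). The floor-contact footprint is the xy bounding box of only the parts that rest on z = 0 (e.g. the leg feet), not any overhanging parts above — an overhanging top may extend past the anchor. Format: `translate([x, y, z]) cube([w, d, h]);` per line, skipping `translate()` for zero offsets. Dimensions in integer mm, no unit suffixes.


translate([340, 299, 0]) cube([1916, 888, 194]);


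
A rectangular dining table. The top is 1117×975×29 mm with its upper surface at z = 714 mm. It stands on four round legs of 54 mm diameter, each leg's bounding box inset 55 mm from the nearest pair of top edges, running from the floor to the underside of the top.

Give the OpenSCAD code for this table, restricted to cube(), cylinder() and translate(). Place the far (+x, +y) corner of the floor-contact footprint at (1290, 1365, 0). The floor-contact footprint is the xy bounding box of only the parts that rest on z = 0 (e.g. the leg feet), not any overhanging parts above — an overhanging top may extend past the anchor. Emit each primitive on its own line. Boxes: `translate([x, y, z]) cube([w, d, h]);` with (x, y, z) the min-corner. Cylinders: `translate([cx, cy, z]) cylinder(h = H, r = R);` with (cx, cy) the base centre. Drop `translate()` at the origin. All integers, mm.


// leg_h = 714 - 29 = 685
translate([228, 445, 685]) cube([1117, 975, 29]);
translate([310, 527, 0]) cylinder(h = 685, r = 27);
translate([1263, 527, 0]) cylinder(h = 685, r = 27);
translate([310, 1338, 0]) cylinder(h = 685, r = 27);
translate([1263, 1338, 0]) cylinder(h = 685, r = 27);


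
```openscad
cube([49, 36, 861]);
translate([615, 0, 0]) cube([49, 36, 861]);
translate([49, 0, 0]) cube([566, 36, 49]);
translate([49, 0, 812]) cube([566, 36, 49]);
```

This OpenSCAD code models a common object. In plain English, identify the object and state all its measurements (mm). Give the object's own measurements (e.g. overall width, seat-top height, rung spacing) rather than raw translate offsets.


A rectangular picture frame lying in the x–z plane (depth along y). The opening is 566 mm wide (x) by 763 mm tall (z), surrounded by a border 49 mm wide on all four sides. The frame is 36 mm deep and is made of two full-height vertical stiles with two horizontal rails fitted between them.


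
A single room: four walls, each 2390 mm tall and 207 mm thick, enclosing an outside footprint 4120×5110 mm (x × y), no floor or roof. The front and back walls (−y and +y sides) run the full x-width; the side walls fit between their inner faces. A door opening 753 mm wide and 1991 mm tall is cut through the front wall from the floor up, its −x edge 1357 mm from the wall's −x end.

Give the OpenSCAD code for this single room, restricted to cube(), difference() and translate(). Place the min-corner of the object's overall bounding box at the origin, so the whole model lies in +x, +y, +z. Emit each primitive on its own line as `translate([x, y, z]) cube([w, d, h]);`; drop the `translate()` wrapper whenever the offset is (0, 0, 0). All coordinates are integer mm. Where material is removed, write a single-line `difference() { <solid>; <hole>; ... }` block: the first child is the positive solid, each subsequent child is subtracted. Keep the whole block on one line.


difference() { cube([4120, 207, 2390]); translate([1357, 0, 0]) cube([753, 207, 1991]); }
translate([0, 4903, 0]) cube([4120, 207, 2390]);
translate([0, 207, 0]) cube([207, 4696, 2390]);
translate([3913, 207, 0]) cube([207, 4696, 2390]);


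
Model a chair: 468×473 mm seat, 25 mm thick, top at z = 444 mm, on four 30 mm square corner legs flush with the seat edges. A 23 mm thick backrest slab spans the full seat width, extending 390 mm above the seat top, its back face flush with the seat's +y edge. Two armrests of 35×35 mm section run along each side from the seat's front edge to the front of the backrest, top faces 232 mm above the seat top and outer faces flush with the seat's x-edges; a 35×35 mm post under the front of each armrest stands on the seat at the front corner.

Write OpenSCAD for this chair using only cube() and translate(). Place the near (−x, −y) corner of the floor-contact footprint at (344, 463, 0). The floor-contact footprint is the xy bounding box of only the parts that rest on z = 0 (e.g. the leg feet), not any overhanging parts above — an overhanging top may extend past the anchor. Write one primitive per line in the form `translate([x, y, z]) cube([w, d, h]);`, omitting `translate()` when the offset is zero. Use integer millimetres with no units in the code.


translate([344, 463, 419]) cube([468, 473, 25]);
translate([344, 463, 0]) cube([30, 30, 419]);
translate([782, 463, 0]) cube([30, 30, 419]);
translate([344, 906, 0]) cube([30, 30, 419]);
translate([782, 906, 0]) cube([30, 30, 419]);
translate([344, 913, 444]) cube([468, 23, 390]);
translate([344, 463, 641]) cube([35, 450, 35]);
translate([777, 463, 641]) cube([35, 450, 35]);
translate([344, 463, 444]) cube([35, 35, 197]);
translate([777, 463, 444]) cube([35, 35, 197]);


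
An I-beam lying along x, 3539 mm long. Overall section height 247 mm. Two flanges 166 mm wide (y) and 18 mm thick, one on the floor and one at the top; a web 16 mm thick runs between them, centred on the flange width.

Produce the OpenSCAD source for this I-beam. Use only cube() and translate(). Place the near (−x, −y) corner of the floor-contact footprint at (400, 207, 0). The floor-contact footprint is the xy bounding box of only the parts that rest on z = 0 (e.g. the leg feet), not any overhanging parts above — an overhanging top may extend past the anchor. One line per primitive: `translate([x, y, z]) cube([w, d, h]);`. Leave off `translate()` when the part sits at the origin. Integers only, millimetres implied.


translate([400, 207, 0]) cube([3539, 166, 18]);
translate([400, 282, 18]) cube([3539, 16, 211]);
translate([400, 207, 229]) cube([3539, 166, 18]);


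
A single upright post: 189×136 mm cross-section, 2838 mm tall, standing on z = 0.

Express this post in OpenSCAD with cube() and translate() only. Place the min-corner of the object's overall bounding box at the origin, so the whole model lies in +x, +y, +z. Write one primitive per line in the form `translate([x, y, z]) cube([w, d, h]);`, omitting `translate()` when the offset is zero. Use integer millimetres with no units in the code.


cube([189, 136, 2838]);


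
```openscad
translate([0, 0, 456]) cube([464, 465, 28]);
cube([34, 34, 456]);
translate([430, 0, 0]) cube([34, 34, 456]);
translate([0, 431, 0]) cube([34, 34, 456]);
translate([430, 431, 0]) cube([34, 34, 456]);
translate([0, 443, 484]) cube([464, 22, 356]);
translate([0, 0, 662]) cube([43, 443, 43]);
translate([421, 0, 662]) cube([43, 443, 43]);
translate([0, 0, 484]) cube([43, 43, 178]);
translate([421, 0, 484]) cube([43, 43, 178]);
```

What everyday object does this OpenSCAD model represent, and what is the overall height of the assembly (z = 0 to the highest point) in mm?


A chair. The overall height is 840 mm.

A slab on four corner posts with a tall panel at the back — a chair. The seat slab sits at z = 456 with thickness 28, and the 356 mm backrest starts at the seat top, so the overall height is 456 + 28 + 356 = 840 mm.


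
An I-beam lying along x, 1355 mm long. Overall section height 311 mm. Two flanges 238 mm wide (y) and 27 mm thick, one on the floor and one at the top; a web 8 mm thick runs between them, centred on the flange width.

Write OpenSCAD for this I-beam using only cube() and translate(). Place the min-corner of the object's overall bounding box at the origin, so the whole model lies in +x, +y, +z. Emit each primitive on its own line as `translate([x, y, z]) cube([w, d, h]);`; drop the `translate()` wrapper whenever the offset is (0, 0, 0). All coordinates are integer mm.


cube([1355, 238, 27]);
translate([0, 115, 27]) cube([1355, 8, 257]);
translate([0, 0, 284]) cube([1355, 238, 27]);
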